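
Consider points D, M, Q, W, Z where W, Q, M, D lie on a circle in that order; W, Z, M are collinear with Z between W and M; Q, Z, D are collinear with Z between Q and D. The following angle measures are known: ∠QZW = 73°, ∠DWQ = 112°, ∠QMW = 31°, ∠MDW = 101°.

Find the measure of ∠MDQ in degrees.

1. ∠MZQ = 107°  [linear pair at Z on WM]
2. ∠DMQ = 68°  [cyclic WQMD, opposite ∠W+∠M]
3. ∠DQM = 42°  [△QZM]
4. ∠MDQ = 70°  [△QMD]

∠MDQ = 70°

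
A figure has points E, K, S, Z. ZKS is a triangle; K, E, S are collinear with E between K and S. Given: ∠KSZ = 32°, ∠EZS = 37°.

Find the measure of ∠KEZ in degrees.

1. ∠ESZ = 32°  [E on ray SK]
2. ∠SEZ = 111°  [△ZES]
3. ∠KEZ = 69°  [linear pair at E on KS]

∠KEZ = 69°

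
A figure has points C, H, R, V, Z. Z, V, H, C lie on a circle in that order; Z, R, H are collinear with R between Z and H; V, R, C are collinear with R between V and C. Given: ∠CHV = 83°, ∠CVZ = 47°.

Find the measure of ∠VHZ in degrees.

∠VHZ = 36°

1. ∠CZV = 97°  [cyclic ZVHC, opposite ∠Z+∠H]
2. ∠VCZ = 36°  [△ZVC]
3. ∠VHZ = 36°  [same arc ZV]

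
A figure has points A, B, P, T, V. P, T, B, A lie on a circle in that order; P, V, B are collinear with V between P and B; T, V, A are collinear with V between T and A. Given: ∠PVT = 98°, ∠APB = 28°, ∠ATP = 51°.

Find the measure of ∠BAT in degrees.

1. ∠AVB = 98°  [vertical angles at V]
2. ∠ABP = 51°  [same arc PA]
3. ∠BAT = 31°  [△BVA]

∠BAT = 31°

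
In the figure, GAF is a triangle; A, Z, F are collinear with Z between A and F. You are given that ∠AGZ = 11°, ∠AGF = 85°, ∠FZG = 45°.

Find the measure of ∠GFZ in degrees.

1. ∠AZG = 135°  [linear pair at Z on AF]
2. ∠GAZ = 34°  [△GAZ]
3. ∠FAG = 34°  [Z on ray AF]
4. ∠AFG = 61°  [△GAF]
5. ∠GFZ = 61°  [Z on ray FA]

∠GFZ = 61°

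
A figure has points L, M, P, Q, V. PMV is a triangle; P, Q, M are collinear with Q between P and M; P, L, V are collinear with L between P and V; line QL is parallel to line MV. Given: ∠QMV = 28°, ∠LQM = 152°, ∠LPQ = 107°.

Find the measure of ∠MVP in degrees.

∠MVP = 45°

1. ∠PMV = 28°  [Q on ray MP]
2. ∠MPV = 107°  [Q on PM, L on PV]
3. ∠MVP = 45°  [△PMV]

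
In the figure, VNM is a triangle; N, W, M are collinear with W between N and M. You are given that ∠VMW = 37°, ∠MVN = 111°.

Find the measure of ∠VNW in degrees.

∠VNW = 32°

1. ∠NMV = 37°  [W on ray MN]
2. ∠MNV = 32°  [△VNM]
3. ∠VNW = 32°  [W on ray NM]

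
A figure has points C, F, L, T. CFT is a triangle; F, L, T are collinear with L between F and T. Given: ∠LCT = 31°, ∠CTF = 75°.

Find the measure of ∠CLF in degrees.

1. ∠CTL = 75°  [L on ray TF]
2. ∠CLT = 74°  [△CLT]
3. ∠CLF = 106°  [linear pair at L on FT]

∠CLF = 106°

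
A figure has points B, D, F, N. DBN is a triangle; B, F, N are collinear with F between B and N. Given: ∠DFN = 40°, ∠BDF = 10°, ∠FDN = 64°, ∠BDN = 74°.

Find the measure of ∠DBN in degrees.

1. ∠BFD = 140°  [linear pair at F on BN]
2. ∠DBF = 30°  [△DBF]
3. ∠DBN = 30°  [F on ray BN]

∠DBN = 30°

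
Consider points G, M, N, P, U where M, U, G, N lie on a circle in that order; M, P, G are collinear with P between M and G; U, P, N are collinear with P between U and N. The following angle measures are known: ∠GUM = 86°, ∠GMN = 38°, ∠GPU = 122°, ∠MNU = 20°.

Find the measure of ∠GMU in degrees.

1. ∠GNM = 94°  [cyclic MUGN, opposite ∠U+∠N]
2. ∠MGN = 48°  [△MGN]
3. ∠MPU = 58°  [linear pair at P on MG]
4. ∠MUN = 48°  [same arc MN]
5. ∠GMU = 74°  [△MPU]

∠GMU = 74°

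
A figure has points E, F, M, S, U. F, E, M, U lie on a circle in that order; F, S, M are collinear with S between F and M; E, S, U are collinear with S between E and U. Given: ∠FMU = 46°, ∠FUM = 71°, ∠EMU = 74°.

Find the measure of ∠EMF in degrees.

∠EMF = 28°

1. ∠FEU = 46°  [same arc FU]
2. ∠EFU = 106°  [cyclic FEMU, opposite ∠F+∠M]
3. ∠EUF = 28°  [△FEU]
4. ∠EMF = 28°  [same arc FE]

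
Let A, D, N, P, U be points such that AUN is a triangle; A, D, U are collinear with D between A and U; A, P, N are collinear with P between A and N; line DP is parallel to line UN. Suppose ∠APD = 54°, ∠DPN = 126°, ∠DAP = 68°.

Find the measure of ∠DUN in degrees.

1. ∠ADP = 58°  [△ADP]
2. ∠PDU = 122°  [linear pair at D on AU]
3. ∠DUN = 58°  [DP∥UN, co-interior at U–D]

∠DUN = 58°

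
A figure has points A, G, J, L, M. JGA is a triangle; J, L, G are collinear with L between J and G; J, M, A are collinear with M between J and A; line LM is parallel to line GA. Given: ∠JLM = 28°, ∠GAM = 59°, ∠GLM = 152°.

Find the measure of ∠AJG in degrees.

1. ∠AGJ = 28°  [LM∥GA, corresponding at L]
2. ∠GAJ = 59°  [M on ray AJ]
3. ∠AJG = 93°  [△JGA]

∠AJG = 93°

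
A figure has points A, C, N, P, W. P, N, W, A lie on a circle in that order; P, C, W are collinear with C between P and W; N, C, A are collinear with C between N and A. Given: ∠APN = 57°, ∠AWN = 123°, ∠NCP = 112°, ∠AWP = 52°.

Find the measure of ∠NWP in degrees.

∠NWP = 71°

1. ∠ANP = 52°  [same arc PA]
2. ∠NAP = 71°  [△PNA]
3. ∠NWP = 71°  [same arc PN]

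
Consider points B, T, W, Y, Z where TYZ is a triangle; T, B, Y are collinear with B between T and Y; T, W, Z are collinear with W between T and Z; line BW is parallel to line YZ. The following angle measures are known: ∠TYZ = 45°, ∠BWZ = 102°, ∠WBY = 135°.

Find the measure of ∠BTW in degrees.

∠BTW = 57°

1. ∠TBW = 45°  [BW∥YZ, corresponding at B]
2. ∠BWT = 78°  [linear pair at W on TZ]
3. ∠BTW = 57°  [△TBW]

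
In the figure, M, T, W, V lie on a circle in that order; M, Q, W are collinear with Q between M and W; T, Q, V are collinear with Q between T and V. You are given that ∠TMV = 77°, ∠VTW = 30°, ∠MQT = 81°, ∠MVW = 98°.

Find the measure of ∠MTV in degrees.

1. ∠VMW = 30°  [same arc WV]
2. ∠MWV = 52°  [△MWV]
3. ∠MTV = 52°  [same arc MV]

∠MTV = 52°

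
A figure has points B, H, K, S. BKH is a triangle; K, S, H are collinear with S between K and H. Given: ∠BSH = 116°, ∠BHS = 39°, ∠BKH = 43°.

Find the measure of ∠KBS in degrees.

1. ∠BSK = 64°  [linear pair at S on KH]
2. ∠BKS = 43°  [S on ray KH]
3. ∠KBS = 73°  [△BKS]

∠KBS = 73°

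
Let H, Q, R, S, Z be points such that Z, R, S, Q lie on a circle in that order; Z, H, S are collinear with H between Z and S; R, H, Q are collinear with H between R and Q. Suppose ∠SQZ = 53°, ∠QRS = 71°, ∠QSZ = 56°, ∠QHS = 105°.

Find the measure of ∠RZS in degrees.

1. ∠QRZ = 56°  [same arc ZQ]
2. ∠RHZ = 105°  [vertical angles at H]
3. ∠RZS = 19°  [△ZHR]

∠RZS = 19°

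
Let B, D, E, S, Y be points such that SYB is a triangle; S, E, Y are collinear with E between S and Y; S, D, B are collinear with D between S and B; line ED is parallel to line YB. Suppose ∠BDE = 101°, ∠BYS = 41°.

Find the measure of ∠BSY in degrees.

1. ∠EDS = 79°  [linear pair at D on SB]
2. ∠DES = 41°  [ED∥YB, corresponding at E]
3. ∠DSE = 60°  [△SED]
4. ∠BSY = 60°  [E on SY, D on SB]

∠BSY = 60°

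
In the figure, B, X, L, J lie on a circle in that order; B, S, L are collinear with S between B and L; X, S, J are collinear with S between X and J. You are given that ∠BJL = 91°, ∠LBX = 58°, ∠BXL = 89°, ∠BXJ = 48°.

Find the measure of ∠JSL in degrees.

1. ∠LJX = 58°  [same arc XL]
2. ∠BLJ = 48°  [same arc BJ]
3. ∠JSL = 74°  [△LSJ]

∠JSL = 74°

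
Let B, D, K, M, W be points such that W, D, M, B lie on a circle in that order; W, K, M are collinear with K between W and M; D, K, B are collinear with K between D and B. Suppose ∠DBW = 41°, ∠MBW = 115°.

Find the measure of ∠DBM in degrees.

1. ∠DMW = 41°  [same arc WD]
2. ∠MDW = 65°  [cyclic WDMB, opposite ∠D+∠B]
3. ∠DWM = 74°  [△WDM]
4. ∠DBM = 74°  [same arc DM]

∠DBM = 74°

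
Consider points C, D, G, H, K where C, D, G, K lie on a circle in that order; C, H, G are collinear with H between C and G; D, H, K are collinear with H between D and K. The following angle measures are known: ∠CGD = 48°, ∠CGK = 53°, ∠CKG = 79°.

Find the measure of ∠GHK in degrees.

∠GHK = 96°

1. ∠CKD = 48°  [same arc CD]
2. ∠GCK = 48°  [△CGK]
3. ∠CHK = 84°  [△CHK]
4. ∠GHK = 96°  [linear pair at H on CG]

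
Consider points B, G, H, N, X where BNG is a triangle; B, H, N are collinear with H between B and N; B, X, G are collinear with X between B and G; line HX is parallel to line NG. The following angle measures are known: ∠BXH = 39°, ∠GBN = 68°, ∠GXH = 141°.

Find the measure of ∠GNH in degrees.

∠GNH = 73°

1. ∠BGN = 39°  [HX∥NG, corresponding at X]
2. ∠BNG = 73°  [△BNG]
3. ∠GNH = 73°  [H on ray NB]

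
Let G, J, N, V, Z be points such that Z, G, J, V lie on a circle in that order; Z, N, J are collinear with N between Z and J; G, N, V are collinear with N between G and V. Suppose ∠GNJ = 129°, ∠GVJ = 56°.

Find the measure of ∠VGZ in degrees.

∠VGZ = 73°

1. ∠GNZ = 51°  [linear pair at N on ZJ]
2. ∠GZJ = 56°  [same arc GJ]
3. ∠VGZ = 73°  [△ZNG]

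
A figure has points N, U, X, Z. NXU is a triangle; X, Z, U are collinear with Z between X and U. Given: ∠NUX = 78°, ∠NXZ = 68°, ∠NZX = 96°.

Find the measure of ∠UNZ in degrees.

1. ∠NUZ = 78°  [Z on ray UX]
2. ∠NZU = 84°  [linear pair at Z on XU]
3. ∠UNZ = 18°  [△NZU]

∠UNZ = 18°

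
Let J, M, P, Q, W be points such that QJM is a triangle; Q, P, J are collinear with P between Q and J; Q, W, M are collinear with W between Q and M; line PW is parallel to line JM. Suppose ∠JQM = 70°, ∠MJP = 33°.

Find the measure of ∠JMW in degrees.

1. ∠MJQ = 33°  [P on ray JQ]
2. ∠JMQ = 77°  [△QJM]
3. ∠JMW = 77°  [W on ray MQ]

∠JMW = 77°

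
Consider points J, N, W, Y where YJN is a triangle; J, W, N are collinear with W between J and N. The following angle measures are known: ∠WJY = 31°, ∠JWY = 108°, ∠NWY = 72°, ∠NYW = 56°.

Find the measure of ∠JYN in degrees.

∠JYN = 97°

1. ∠NJY = 31°  [W on ray JN]
2. ∠WNY = 52°  [△YWN]
3. ∠JNY = 52°  [W on ray NJ]
4. ∠JYN = 97°  [△YJN]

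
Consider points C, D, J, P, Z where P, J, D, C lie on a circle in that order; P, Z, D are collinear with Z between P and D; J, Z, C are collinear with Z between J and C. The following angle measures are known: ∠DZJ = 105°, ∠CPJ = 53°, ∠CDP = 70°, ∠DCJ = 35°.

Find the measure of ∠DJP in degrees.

1. ∠CDJ = 127°  [cyclic PJDC, opposite ∠P+∠D]
2. ∠DPJ = 35°  [same arc JD]
3. ∠CJD = 18°  [△JDC]
4. ∠JDP = 57°  [△JZD]
5. ∠DJP = 88°  [△PJD]

∠DJP = 88°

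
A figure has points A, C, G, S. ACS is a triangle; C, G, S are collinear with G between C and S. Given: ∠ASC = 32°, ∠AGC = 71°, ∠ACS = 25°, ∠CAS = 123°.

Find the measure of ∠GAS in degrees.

1. ∠ASG = 32°  [G on ray SC]
2. ∠AGS = 109°  [linear pair at G on CS]
3. ∠GAS = 39°  [△AGS]

∠GAS = 39°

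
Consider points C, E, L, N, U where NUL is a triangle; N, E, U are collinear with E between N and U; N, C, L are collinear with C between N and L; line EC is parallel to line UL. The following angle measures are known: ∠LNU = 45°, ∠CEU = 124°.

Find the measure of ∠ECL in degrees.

1. ∠CNE = 45°  [E on NU, C on NL]
2. ∠CEN = 56°  [linear pair at E on NU]
3. ∠ECN = 79°  [△NEC]
4. ∠ECL = 101°  [linear pair at C on NL]

∠ECL = 101°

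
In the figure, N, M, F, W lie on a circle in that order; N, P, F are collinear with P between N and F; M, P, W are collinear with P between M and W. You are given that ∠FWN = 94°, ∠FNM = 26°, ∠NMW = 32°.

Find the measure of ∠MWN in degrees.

1. ∠FMN = 86°  [cyclic NMFW, opposite ∠M+∠W]
2. ∠MFN = 68°  [△NMF]
3. ∠MWN = 68°  [same arc NM]

∠MWN = 68°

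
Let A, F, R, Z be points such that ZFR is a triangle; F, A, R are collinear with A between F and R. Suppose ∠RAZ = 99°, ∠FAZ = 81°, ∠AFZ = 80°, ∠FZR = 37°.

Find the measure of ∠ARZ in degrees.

∠ARZ = 63°

1. ∠RFZ = 80°  [A on ray FR]
2. ∠FRZ = 63°  [△ZFR]
3. ∠ARZ = 63°  [A on ray RF]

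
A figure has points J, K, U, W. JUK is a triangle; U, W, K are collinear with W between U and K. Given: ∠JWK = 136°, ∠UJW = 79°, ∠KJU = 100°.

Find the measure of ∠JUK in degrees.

∠JUK = 57°

1. ∠JWU = 44°  [linear pair at W on UK]
2. ∠JUW = 57°  [△JUW]
3. ∠JUK = 57°  [W on ray UK]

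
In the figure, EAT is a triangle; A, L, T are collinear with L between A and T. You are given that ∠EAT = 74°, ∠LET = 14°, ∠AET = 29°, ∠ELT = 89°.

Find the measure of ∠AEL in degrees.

∠AEL = 15°

1. ∠EAL = 74°  [L on ray AT]
2. ∠ALE = 91°  [linear pair at L on AT]
3. ∠AEL = 15°  [△EAL]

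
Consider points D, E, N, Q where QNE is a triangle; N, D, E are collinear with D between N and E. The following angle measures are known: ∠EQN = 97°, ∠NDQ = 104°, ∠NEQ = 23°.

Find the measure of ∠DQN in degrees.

1. ∠ENQ = 60°  [△QNE]
2. ∠DNQ = 60°  [D on ray NE]
3. ∠DQN = 16°  [△QND]

∠DQN = 16°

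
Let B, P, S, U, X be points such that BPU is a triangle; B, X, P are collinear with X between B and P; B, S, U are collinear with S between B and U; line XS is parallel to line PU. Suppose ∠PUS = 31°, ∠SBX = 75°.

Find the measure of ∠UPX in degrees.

∠UPX = 74°

1. ∠BUP = 31°  [S on ray UB]
2. ∠PBU = 75°  [X on BP, S on BU]
3. ∠BPU = 74°  [△BPU]
4. ∠UPX = 74°  [X on ray PB]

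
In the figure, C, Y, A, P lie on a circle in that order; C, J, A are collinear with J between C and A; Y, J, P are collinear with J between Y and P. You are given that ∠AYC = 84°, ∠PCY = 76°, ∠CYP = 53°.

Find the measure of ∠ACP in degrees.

∠ACP = 31°

1. ∠APC = 96°  [cyclic CYAP, opposite ∠Y+∠P]
2. ∠CAP = 53°  [same arc CP]
3. ∠ACP = 31°  [△CAP]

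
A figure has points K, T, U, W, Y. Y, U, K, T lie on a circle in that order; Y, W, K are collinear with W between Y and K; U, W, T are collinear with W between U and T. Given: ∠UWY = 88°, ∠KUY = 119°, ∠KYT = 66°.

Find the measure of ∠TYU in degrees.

∠TYU = 105°

1. ∠KWT = 88°  [vertical angles at W]
2. ∠KTY = 61°  [cyclic YUKT, opposite ∠U+∠T]
3. ∠KUT = 66°  [same arc KT]
4. ∠TKY = 53°  [△YKT]
5. ∠KTU = 39°  [△KWT]
6. ∠TKU = 75°  [△UKT]
7. ∠TYU = 105°  [cyclic YUKT, opposite ∠Y+∠K]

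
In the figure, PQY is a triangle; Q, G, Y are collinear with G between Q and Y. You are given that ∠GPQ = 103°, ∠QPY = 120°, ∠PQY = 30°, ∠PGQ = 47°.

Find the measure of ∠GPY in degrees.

∠GPY = 17°

1. ∠PYQ = 30°  [△PQY]
2. ∠PGY = 133°  [linear pair at G on QY]
3. ∠GYP = 30°  [G on ray YQ]
4. ∠GPY = 17°  [△PGY]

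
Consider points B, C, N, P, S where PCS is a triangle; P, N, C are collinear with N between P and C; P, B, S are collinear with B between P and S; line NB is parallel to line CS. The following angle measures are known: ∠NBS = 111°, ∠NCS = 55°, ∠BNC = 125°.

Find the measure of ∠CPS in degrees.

1. ∠NBP = 69°  [linear pair at B on PS]
2. ∠PCS = 55°  [N on ray CP]
3. ∠CSP = 69°  [NB∥CS, corresponding at B]
4. ∠CPS = 56°  [△PCS]

∠CPS = 56°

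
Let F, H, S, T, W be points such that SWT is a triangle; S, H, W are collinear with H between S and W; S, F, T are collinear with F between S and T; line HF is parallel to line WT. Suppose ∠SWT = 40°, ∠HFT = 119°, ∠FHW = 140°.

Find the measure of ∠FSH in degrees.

∠FSH = 79°

1. ∠FHS = 40°  [HF∥WT, corresponding at H]
2. ∠HFS = 61°  [linear pair at F on ST]
3. ∠FSH = 79°  [△SHF]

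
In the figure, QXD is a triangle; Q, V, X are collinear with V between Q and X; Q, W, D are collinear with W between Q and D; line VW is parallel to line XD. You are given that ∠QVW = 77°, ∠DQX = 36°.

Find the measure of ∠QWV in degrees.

1. ∠DXQ = 77°  [VW∥XD, corresponding at V]
2. ∠QDX = 67°  [△QXD]
3. ∠QWV = 67°  [VW∥XD, corresponding at W]

∠QWV = 67°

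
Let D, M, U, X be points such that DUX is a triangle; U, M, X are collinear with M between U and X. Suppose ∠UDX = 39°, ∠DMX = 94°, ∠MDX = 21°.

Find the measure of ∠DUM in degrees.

1. ∠DXM = 65°  [△DMX]
2. ∠DXU = 65°  [M on ray XU]
3. ∠DUX = 76°  [△DUX]
4. ∠DUM = 76°  [M on ray UX]

∠DUM = 76°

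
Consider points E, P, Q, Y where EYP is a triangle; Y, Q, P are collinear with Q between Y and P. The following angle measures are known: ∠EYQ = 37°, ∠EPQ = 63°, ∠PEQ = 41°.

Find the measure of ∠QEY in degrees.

∠QEY = 39°

1. ∠EQP = 76°  [△EQP]
2. ∠EQY = 104°  [linear pair at Q on YP]
3. ∠QEY = 39°  [△EYQ]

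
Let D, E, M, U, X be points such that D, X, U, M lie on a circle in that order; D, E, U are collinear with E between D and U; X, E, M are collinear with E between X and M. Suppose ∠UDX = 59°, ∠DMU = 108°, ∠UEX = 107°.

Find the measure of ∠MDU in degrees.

∠MDU = 24°

1. ∠DXU = 72°  [cyclic DXUM, opposite ∠X+∠M]
2. ∠DEM = 107°  [vertical angles at E]
3. ∠DUX = 49°  [△DXU]
4. ∠DMX = 49°  [same arc DX]
5. ∠MDU = 24°  [△DEM]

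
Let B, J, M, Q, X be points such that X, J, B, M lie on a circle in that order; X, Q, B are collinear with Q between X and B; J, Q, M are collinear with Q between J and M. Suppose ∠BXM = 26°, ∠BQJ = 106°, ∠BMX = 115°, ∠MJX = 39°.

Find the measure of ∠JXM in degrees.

∠JXM = 93°

1. ∠MQX = 106°  [vertical angles at Q]
2. ∠JMX = 48°  [△XQM]
3. ∠JXM = 93°  [△XJM]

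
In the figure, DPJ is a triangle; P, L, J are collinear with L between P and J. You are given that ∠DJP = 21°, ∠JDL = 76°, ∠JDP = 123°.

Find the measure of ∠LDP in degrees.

1. ∠DPJ = 36°  [△DPJ]
2. ∠DJL = 21°  [L on ray JP]
3. ∠DLJ = 83°  [△DLJ]
4. ∠DPL = 36°  [L on ray PJ]
5. ∠DLP = 97°  [linear pair at L on PJ]
6. ∠LDP = 47°  [△DPL]

∠LDP = 47°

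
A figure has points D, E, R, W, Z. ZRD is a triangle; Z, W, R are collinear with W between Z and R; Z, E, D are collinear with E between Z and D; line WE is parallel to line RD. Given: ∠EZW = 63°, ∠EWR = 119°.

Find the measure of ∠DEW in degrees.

∠DEW = 124°

1. ∠EWZ = 61°  [linear pair at W on ZR]
2. ∠WEZ = 56°  [△ZWE]
3. ∠DEW = 124°  [linear pair at E on ZD]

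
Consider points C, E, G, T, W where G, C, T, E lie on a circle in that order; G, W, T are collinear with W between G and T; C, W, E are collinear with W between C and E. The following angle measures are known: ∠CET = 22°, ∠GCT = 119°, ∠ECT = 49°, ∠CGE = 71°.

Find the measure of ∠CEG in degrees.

1. ∠CGT = 22°  [same arc CT]
2. ∠CTG = 39°  [△GCT]
3. ∠CEG = 39°  [same arc GC]

∠CEG = 39°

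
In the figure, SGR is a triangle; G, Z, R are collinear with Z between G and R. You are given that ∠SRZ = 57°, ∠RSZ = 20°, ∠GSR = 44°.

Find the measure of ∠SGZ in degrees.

∠SGZ = 79°

1. ∠GRS = 57°  [Z on ray RG]
2. ∠RGS = 79°  [△SGR]
3. ∠SGZ = 79°  [Z on ray GR]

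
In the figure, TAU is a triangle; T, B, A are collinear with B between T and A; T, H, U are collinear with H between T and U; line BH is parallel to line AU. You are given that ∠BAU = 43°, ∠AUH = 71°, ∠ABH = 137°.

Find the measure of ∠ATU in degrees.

∠ATU = 66°

1. ∠TAU = 43°  [B on ray AT]
2. ∠AUT = 71°  [H on ray UT]
3. ∠ATU = 66°  [△TAU]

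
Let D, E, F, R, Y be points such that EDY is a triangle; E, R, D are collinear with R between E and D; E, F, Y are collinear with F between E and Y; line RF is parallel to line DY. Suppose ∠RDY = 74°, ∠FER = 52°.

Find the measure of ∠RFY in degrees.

1. ∠EDY = 74°  [R on ray DE]
2. ∠DEY = 52°  [R on ED, F on EY]
3. ∠DYE = 54°  [△EDY]
4. ∠EFR = 54°  [RF∥DY, corresponding at F]
5. ∠RFY = 126°  [linear pair at F on EY]

∠RFY = 126°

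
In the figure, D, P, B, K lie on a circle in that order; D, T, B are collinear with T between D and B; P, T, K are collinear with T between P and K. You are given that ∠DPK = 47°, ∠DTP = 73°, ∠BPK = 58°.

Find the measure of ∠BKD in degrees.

∠BKD = 75°

1. ∠DBK = 47°  [same arc DK]
2. ∠BDK = 58°  [same arc BK]
3. ∠BKD = 75°  [△DBK]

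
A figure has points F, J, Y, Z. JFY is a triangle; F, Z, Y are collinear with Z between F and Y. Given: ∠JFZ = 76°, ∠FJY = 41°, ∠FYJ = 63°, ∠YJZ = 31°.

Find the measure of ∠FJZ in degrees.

1. ∠JYZ = 63°  [Z on ray YF]
2. ∠JZY = 86°  [△JZY]
3. ∠FZJ = 94°  [linear pair at Z on FY]
4. ∠FJZ = 10°  [△JFZ]

∠FJZ = 10°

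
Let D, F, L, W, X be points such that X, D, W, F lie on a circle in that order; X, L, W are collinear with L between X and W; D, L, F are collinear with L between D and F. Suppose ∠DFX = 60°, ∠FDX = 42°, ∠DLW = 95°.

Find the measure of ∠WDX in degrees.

∠WDX = 67°

1. ∠DWX = 60°  [same arc XD]
2. ∠DLX = 85°  [linear pair at L on XW]
3. ∠DXW = 53°  [△XLD]
4. ∠WDX = 67°  [△XDW]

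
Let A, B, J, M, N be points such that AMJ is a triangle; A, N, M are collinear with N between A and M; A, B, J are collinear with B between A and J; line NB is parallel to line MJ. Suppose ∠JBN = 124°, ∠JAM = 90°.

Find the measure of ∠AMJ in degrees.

∠AMJ = 34°

1. ∠ABN = 56°  [linear pair at B on AJ]
2. ∠BAN = 90°  [N on AM, B on AJ]
3. ∠ANB = 34°  [△ANB]
4. ∠AMJ = 34°  [NB∥MJ, corresponding at N]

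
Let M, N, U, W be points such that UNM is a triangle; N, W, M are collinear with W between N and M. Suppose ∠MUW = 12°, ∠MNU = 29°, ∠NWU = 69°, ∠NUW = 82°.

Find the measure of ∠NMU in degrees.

1. ∠MWU = 111°  [linear pair at W on NM]
2. ∠UMW = 57°  [△UWM]
3. ∠NMU = 57°  [W on ray MN]

∠NMU = 57°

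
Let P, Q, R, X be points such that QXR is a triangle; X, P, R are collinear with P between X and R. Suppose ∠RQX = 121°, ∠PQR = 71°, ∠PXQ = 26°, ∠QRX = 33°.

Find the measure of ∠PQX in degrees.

∠PQX = 50°

1. ∠PRQ = 33°  [P on ray RX]
2. ∠QPR = 76°  [△QPR]
3. ∠QPX = 104°  [linear pair at P on XR]
4. ∠PQX = 50°  [△QXP]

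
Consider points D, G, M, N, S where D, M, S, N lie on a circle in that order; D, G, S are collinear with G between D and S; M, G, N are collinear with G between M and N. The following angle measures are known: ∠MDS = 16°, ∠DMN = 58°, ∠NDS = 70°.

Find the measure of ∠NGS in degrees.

∠NGS = 106°

1. ∠MNS = 16°  [same arc MS]
2. ∠DSN = 58°  [same arc DN]
3. ∠NGS = 106°  [△SGN]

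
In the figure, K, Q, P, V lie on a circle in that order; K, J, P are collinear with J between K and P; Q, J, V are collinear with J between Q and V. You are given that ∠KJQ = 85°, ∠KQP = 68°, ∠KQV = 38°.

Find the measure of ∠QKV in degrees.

∠QKV = 87°

1. ∠PKQ = 57°  [△KJQ]
2. ∠KPQ = 55°  [△KQP]
3. ∠KVQ = 55°  [same arc KQ]
4. ∠QKV = 87°  [△KQV]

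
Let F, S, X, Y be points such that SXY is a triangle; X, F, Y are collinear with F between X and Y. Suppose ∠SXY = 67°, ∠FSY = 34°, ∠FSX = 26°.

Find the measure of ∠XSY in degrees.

∠XSY = 60°

1. ∠FXS = 67°  [F on ray XY]
2. ∠SFX = 87°  [△SXF]
3. ∠SFY = 93°  [linear pair at F on XY]
4. ∠FYS = 53°  [△SFY]
5. ∠SYX = 53°  [F on ray YX]
6. ∠XSY = 60°  [△SXY]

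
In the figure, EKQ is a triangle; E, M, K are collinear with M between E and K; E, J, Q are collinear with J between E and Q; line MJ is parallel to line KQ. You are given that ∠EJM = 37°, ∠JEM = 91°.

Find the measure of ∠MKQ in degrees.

∠MKQ = 52°

1. ∠EMJ = 52°  [△EMJ]
2. ∠JMK = 128°  [linear pair at M on EK]
3. ∠MKQ = 52°  [MJ∥KQ, co-interior at K–M]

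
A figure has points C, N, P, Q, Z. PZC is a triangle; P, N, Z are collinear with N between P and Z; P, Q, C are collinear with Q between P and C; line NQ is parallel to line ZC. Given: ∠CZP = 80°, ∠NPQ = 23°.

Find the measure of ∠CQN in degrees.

∠CQN = 103°

1. ∠PNQ = 80°  [NQ∥ZC, corresponding at N]
2. ∠NQP = 77°  [△PNQ]
3. ∠CQN = 103°  [linear pair at Q on PC]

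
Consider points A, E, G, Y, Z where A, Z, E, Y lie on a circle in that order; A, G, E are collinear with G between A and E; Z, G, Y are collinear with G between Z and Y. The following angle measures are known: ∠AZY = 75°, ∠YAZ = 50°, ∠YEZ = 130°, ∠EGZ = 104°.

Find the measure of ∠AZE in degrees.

1. ∠AYZ = 55°  [△AZY]
2. ∠AGZ = 76°  [linear pair at G on AE]
3. ∠AEZ = 55°  [same arc AZ]
4. ∠EAZ = 29°  [△AGZ]
5. ∠AZE = 96°  [△AZE]

∠AZE = 96°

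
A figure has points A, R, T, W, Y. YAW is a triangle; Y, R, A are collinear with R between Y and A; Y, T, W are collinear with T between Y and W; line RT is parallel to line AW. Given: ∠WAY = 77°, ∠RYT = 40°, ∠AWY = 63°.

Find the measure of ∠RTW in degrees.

1. ∠TRY = 77°  [RT∥AW, corresponding at R]
2. ∠RTY = 63°  [△YRT]
3. ∠RTW = 117°  [linear pair at T on YW]

∠RTW = 117°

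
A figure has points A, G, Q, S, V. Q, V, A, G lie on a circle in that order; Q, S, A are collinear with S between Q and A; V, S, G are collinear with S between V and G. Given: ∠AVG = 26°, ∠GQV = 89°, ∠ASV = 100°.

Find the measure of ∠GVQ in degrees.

1. ∠AQG = 26°  [same arc AG]
2. ∠GSQ = 100°  [vertical angles at S]
3. ∠QGV = 54°  [△QSG]
4. ∠GVQ = 37°  [△QVG]

∠GVQ = 37°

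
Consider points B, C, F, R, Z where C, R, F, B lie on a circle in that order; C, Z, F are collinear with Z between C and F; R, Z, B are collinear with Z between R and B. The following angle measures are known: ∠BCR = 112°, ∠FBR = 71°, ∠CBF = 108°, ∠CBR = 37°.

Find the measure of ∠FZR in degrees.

1. ∠BFR = 68°  [cyclic CRFB, opposite ∠C+∠F]
2. ∠BRF = 41°  [△RFB]
3. ∠CFR = 37°  [same arc CR]
4. ∠FZR = 102°  [△RZF]

∠FZR = 102°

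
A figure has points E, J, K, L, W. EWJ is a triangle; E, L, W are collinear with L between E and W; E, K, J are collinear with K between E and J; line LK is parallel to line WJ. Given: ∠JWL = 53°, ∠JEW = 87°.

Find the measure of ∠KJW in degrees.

1. ∠EWJ = 53°  [L on ray WE]
2. ∠EJW = 40°  [△EWJ]
3. ∠KJW = 40°  [K on ray JE]

∠KJW = 40°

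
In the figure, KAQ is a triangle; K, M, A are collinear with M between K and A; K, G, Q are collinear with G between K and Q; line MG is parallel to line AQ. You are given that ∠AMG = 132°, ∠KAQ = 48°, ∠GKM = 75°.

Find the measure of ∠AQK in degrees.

∠AQK = 57°

1. ∠GMK = 48°  [linear pair at M on KA]
2. ∠KGM = 57°  [△KMG]
3. ∠AQK = 57°  [MG∥AQ, corresponding at G]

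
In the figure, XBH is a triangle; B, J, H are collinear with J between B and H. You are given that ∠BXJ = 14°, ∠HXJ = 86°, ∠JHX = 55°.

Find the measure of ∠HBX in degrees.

∠HBX = 25°

1. ∠HJX = 39°  [△XJH]
2. ∠BJX = 141°  [linear pair at J on BH]
3. ∠JBX = 25°  [△XBJ]
4. ∠HBX = 25°  [J on ray BH]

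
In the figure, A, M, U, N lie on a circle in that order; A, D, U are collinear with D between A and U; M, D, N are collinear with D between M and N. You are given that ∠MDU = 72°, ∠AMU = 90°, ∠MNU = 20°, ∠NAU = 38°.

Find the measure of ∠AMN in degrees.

1. ∠ADM = 108°  [linear pair at D on AU]
2. ∠MAU = 20°  [same arc MU]
3. ∠AMN = 52°  [△ADM]

∠AMN = 52°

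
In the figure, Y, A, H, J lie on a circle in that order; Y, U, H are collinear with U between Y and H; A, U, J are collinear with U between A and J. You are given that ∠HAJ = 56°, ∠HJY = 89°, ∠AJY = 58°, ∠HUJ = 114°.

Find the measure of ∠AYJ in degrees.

∠AYJ = 87°

1. ∠HYJ = 56°  [same arc HJ]
2. ∠JHY = 35°  [△YHJ]
3. ∠JAY = 35°  [same arc YJ]
4. ∠AYJ = 87°  [△YAJ]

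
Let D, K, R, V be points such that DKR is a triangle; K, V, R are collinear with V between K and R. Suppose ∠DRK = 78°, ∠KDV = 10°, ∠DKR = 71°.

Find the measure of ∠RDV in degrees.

∠RDV = 21°

1. ∠DRV = 78°  [V on ray RK]
2. ∠DKV = 71°  [V on ray KR]
3. ∠DVK = 99°  [△DKV]
4. ∠DVR = 81°  [linear pair at V on KR]
5. ∠RDV = 21°  [△DVR]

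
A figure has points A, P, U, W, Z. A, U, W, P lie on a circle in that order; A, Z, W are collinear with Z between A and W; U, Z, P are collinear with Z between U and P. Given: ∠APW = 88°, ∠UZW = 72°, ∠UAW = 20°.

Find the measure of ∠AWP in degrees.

1. ∠AZP = 72°  [vertical angles at Z]
2. ∠UPW = 20°  [same arc UW]
3. ∠PZW = 108°  [linear pair at Z on AW]
4. ∠AWP = 52°  [△WZP]

∠AWP = 52°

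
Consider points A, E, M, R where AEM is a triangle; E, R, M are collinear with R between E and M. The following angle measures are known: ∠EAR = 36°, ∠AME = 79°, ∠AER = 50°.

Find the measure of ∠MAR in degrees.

1. ∠ARE = 94°  [△AER]
2. ∠AMR = 79°  [R on ray ME]
3. ∠ARM = 86°  [linear pair at R on EM]
4. ∠MAR = 15°  [△ARM]

∠MAR = 15°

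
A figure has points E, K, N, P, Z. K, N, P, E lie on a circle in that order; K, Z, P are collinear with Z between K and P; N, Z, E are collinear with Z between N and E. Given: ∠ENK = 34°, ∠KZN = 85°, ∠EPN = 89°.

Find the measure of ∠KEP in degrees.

1. ∠EPK = 34°  [same arc KE]
2. ∠EZP = 85°  [vertical angles at Z]
3. ∠EKN = 91°  [cyclic KNPE, opposite ∠K+∠P]
4. ∠EZK = 95°  [linear pair at Z on KP]
5. ∠KEN = 55°  [△KNE]
6. ∠EKP = 30°  [△KZE]
7. ∠KEP = 116°  [△KPE]

∠KEP = 116°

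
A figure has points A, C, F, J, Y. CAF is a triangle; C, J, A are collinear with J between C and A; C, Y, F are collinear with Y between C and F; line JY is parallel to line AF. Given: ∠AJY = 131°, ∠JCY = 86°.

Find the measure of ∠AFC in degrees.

∠AFC = 45°

1. ∠CJY = 49°  [linear pair at J on CA]
2. ∠CYJ = 45°  [△CJY]
3. ∠AFC = 45°  [JY∥AF, corresponding at Y]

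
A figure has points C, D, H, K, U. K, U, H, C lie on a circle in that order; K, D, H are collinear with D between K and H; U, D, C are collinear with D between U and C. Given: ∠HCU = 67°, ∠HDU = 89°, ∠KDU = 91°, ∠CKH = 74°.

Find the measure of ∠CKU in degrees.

∠CKU = 141°

1. ∠HKU = 67°  [same arc UH]
2. ∠CDK = 89°  [vertical angles at D]
3. ∠CUK = 22°  [△KDU]
4. ∠KCU = 17°  [△KDC]
5. ∠CKU = 141°  [△KUC]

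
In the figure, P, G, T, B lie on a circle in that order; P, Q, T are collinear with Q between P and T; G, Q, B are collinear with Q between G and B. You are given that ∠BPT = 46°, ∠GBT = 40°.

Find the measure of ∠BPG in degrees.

1. ∠BGT = 46°  [same arc TB]
2. ∠BTG = 94°  [△GTB]
3. ∠BPG = 86°  [cyclic PGTB, opposite ∠P+∠T]

∠BPG = 86°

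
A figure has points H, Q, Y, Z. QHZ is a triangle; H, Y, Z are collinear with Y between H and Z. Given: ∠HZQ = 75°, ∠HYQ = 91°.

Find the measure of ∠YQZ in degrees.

1. ∠QZY = 75°  [Y on ray ZH]
2. ∠QYZ = 89°  [linear pair at Y on HZ]
3. ∠YQZ = 16°  [△QYZ]

∠YQZ = 16°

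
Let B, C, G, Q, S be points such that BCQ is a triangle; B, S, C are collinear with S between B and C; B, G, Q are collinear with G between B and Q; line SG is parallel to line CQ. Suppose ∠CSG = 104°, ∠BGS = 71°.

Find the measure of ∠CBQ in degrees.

1. ∠BSG = 76°  [linear pair at S on BC]
2. ∠GBS = 33°  [△BSG]
3. ∠CBQ = 33°  [S on BC, G on BQ]

∠CBQ = 33°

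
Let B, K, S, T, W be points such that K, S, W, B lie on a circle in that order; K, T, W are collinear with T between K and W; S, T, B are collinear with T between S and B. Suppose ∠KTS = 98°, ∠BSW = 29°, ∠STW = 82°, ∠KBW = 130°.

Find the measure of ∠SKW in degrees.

∠SKW = 61°

1. ∠KWS = 69°  [△STW]
2. ∠KSW = 50°  [cyclic KSWB, opposite ∠S+∠B]
3. ∠SKW = 61°  [△KSW]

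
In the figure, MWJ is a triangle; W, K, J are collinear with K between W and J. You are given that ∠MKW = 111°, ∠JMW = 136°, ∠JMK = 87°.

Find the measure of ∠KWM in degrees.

∠KWM = 20°

1. ∠JKM = 69°  [linear pair at K on WJ]
2. ∠KJM = 24°  [△MKJ]
3. ∠MJW = 24°  [K on ray JW]
4. ∠JWM = 20°  [△MWJ]
5. ∠KWM = 20°  [K on ray WJ]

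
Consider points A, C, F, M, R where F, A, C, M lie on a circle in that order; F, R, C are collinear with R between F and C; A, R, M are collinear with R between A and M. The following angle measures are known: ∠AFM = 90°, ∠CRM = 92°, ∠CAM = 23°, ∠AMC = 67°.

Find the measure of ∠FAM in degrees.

1. ∠ARF = 92°  [vertical angles at R]
2. ∠AFC = 67°  [same arc AC]
3. ∠FAM = 21°  [△FRA]

∠FAM = 21°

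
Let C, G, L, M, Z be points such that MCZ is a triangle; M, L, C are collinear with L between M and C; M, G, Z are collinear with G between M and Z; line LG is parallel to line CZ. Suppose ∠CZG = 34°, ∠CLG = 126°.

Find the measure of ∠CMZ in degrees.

∠CMZ = 92°

1. ∠CZM = 34°  [G on ray ZM]
2. ∠GLM = 54°  [linear pair at L on MC]
3. ∠LGM = 34°  [LG∥CZ, corresponding at G]
4. ∠GML = 92°  [△MLG]
5. ∠CMZ = 92°  [L on MC, G on MZ]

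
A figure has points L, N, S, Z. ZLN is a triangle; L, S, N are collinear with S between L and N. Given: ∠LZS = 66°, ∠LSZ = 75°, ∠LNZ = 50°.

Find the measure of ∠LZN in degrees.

∠LZN = 91°

1. ∠SLZ = 39°  [△ZLS]
2. ∠NLZ = 39°  [S on ray LN]
3. ∠LZN = 91°  [△ZLN]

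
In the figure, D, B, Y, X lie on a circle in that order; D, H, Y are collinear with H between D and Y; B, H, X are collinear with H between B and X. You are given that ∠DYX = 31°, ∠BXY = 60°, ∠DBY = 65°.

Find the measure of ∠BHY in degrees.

∠BHY = 91°

1. ∠DBX = 31°  [same arc DX]
2. ∠BDY = 60°  [same arc BY]
3. ∠BHD = 89°  [△DHB]
4. ∠BHY = 91°  [linear pair at H on DY]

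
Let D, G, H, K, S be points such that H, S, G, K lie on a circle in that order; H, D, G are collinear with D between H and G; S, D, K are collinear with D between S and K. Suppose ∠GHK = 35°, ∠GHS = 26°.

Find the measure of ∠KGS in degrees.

∠KGS = 119°

1. ∠GSK = 35°  [same arc GK]
2. ∠GKS = 26°  [same arc SG]
3. ∠KGS = 119°  [△SGK]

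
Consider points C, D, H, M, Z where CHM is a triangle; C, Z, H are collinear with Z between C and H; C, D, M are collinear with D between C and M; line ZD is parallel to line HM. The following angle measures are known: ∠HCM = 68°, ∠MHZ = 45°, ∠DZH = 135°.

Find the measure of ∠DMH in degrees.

∠DMH = 67°

1. ∠CHM = 45°  [Z on ray HC]
2. ∠CMH = 67°  [△CHM]
3. ∠DMH = 67°  [D on ray MC]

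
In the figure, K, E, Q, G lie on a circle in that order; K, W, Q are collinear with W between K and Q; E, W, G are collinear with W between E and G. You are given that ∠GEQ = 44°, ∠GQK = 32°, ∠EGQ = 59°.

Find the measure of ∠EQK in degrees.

∠EQK = 45°

1. ∠GKQ = 44°  [same arc QG]
2. ∠KGQ = 104°  [△KQG]
3. ∠EKQ = 59°  [same arc EQ]
4. ∠KEQ = 76°  [cyclic KEQG, opposite ∠E+∠G]
5. ∠EQK = 45°  [△KEQ]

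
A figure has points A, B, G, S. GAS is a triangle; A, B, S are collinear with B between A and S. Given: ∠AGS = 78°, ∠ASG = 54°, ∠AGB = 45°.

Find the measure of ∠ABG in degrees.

1. ∠GAS = 48°  [△GAS]
2. ∠BAG = 48°  [B on ray AS]
3. ∠ABG = 87°  [△GAB]

∠ABG = 87°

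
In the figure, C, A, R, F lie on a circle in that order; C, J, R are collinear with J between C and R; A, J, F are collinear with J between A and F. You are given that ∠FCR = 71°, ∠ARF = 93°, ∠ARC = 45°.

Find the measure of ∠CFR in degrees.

∠CFR = 61°

1. ∠ACF = 87°  [cyclic CARF, opposite ∠C+∠R]
2. ∠AFC = 45°  [same arc CA]
3. ∠CAF = 48°  [△CAF]
4. ∠CRF = 48°  [same arc CF]
5. ∠CFR = 61°  [△CRF]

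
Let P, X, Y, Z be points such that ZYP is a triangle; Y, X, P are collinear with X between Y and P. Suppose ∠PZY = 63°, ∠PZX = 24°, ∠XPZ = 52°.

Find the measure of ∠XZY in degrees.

1. ∠PXZ = 104°  [△ZXP]
2. ∠YPZ = 52°  [X on ray PY]
3. ∠YXZ = 76°  [linear pair at X on YP]
4. ∠PYZ = 65°  [△ZYP]
5. ∠XYZ = 65°  [X on ray YP]
6. ∠XZY = 39°  [△ZYX]

∠XZY = 39°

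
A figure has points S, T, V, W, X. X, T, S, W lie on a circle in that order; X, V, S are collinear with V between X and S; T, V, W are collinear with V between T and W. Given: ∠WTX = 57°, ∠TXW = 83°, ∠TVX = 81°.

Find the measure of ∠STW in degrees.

∠STW = 41°

1. ∠WSX = 57°  [same arc XW]
2. ∠TSW = 97°  [cyclic XTSW, opposite ∠X+∠S]
3. ∠SVW = 81°  [vertical angles at V]
4. ∠SWT = 42°  [△SVW]
5. ∠STW = 41°  [△TSW]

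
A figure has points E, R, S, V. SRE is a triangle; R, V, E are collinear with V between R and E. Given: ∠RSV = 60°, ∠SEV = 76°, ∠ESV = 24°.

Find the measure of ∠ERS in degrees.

1. ∠EVS = 80°  [△SVE]
2. ∠RVS = 100°  [linear pair at V on RE]
3. ∠SRV = 20°  [△SRV]
4. ∠ERS = 20°  [V on ray RE]

∠ERS = 20°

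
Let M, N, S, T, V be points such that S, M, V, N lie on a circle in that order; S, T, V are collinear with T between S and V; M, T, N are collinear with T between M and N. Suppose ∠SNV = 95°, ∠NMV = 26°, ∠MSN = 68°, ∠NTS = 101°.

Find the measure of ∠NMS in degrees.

1. ∠NSV = 26°  [same arc VN]
2. ∠MNS = 53°  [△STN]
3. ∠NMS = 59°  [△SMN]

∠NMS = 59°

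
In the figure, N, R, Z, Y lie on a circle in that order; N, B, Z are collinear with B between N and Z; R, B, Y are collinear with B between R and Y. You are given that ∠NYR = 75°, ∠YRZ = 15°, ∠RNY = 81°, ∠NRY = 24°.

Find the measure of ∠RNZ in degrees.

1. ∠NZR = 75°  [same arc NR]
2. ∠RBZ = 90°  [△RBZ]
3. ∠NBR = 90°  [linear pair at B on NZ]
4. ∠RNZ = 66°  [△NBR]

∠RNZ = 66°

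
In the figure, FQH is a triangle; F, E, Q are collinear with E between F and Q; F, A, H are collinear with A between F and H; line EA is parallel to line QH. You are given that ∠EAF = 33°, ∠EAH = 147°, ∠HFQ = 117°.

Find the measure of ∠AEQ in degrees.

1. ∠FHQ = 33°  [EA∥QH, corresponding at A]
2. ∠FQH = 30°  [△FQH]
3. ∠AEF = 30°  [EA∥QH, corresponding at E]
4. ∠AEQ = 150°  [linear pair at E on FQ]

∠AEQ = 150°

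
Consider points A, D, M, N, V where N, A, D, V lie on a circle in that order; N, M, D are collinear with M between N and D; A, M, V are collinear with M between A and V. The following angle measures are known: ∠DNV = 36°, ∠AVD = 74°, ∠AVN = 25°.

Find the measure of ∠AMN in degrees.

∠AMN = 61°

1. ∠DAV = 36°  [same arc DV]
2. ∠ADN = 25°  [same arc NA]
3. ∠AMD = 119°  [△AMD]
4. ∠AMN = 61°  [linear pair at M on ND]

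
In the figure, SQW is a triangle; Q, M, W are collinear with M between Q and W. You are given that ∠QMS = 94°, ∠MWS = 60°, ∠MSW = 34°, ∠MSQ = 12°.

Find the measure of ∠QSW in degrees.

∠QSW = 46°

1. ∠MQS = 74°  [△SQM]
2. ∠QWS = 60°  [M on ray WQ]
3. ∠SQW = 74°  [M on ray QW]
4. ∠QSW = 46°  [△SQW]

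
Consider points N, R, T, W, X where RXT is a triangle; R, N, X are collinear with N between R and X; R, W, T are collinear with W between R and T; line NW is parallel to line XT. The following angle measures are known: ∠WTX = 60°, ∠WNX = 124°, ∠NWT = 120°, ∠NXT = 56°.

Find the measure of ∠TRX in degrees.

∠TRX = 64°

1. ∠RTX = 60°  [W on ray TR]
2. ∠RXT = 56°  [N on ray XR]
3. ∠TRX = 64°  [△RXT]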